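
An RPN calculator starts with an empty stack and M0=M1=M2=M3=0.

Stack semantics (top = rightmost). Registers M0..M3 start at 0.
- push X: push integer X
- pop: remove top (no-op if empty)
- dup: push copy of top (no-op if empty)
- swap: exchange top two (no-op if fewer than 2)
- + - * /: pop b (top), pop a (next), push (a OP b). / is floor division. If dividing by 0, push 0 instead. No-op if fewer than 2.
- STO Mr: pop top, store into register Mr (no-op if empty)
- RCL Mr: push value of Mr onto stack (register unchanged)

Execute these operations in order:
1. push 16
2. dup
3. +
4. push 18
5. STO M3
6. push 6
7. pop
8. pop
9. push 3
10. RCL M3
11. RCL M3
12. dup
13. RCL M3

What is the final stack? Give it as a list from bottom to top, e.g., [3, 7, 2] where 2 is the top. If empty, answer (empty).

Answer: [3, 18, 18, 18, 18]

Derivation:
After op 1 (push 16): stack=[16] mem=[0,0,0,0]
After op 2 (dup): stack=[16,16] mem=[0,0,0,0]
After op 3 (+): stack=[32] mem=[0,0,0,0]
After op 4 (push 18): stack=[32,18] mem=[0,0,0,0]
After op 5 (STO M3): stack=[32] mem=[0,0,0,18]
After op 6 (push 6): stack=[32,6] mem=[0,0,0,18]
After op 7 (pop): stack=[32] mem=[0,0,0,18]
After op 8 (pop): stack=[empty] mem=[0,0,0,18]
After op 9 (push 3): stack=[3] mem=[0,0,0,18]
After op 10 (RCL M3): stack=[3,18] mem=[0,0,0,18]
After op 11 (RCL M3): stack=[3,18,18] mem=[0,0,0,18]
After op 12 (dup): stack=[3,18,18,18] mem=[0,0,0,18]
After op 13 (RCL M3): stack=[3,18,18,18,18] mem=[0,0,0,18]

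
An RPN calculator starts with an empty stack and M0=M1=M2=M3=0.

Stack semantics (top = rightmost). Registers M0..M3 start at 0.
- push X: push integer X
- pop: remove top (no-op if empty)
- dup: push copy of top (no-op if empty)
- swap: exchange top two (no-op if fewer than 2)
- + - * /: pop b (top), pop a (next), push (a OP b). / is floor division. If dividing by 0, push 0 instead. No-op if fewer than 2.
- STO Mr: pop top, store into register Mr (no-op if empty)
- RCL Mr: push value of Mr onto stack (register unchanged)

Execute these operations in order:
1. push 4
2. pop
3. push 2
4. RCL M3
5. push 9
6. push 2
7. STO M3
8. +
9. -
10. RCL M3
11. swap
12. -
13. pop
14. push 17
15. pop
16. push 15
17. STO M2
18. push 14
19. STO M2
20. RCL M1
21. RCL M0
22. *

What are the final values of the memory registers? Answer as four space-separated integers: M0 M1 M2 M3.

After op 1 (push 4): stack=[4] mem=[0,0,0,0]
After op 2 (pop): stack=[empty] mem=[0,0,0,0]
After op 3 (push 2): stack=[2] mem=[0,0,0,0]
After op 4 (RCL M3): stack=[2,0] mem=[0,0,0,0]
After op 5 (push 9): stack=[2,0,9] mem=[0,0,0,0]
After op 6 (push 2): stack=[2,0,9,2] mem=[0,0,0,0]
After op 7 (STO M3): stack=[2,0,9] mem=[0,0,0,2]
After op 8 (+): stack=[2,9] mem=[0,0,0,2]
After op 9 (-): stack=[-7] mem=[0,0,0,2]
After op 10 (RCL M3): stack=[-7,2] mem=[0,0,0,2]
After op 11 (swap): stack=[2,-7] mem=[0,0,0,2]
After op 12 (-): stack=[9] mem=[0,0,0,2]
After op 13 (pop): stack=[empty] mem=[0,0,0,2]
After op 14 (push 17): stack=[17] mem=[0,0,0,2]
After op 15 (pop): stack=[empty] mem=[0,0,0,2]
After op 16 (push 15): stack=[15] mem=[0,0,0,2]
After op 17 (STO M2): stack=[empty] mem=[0,0,15,2]
After op 18 (push 14): stack=[14] mem=[0,0,15,2]
After op 19 (STO M2): stack=[empty] mem=[0,0,14,2]
After op 20 (RCL M1): stack=[0] mem=[0,0,14,2]
After op 21 (RCL M0): stack=[0,0] mem=[0,0,14,2]
After op 22 (*): stack=[0] mem=[0,0,14,2]

Answer: 0 0 14 2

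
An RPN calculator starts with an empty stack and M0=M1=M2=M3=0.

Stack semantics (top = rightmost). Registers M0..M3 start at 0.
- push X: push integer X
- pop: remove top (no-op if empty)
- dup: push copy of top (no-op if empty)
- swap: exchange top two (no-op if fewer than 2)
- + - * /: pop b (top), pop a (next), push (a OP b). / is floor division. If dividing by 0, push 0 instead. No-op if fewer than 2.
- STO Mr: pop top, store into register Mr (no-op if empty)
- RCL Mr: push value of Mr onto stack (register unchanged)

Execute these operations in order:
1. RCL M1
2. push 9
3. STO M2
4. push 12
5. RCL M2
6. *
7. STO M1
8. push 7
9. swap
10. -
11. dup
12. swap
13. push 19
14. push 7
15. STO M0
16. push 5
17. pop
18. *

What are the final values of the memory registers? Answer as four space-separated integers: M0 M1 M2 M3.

Answer: 7 108 9 0

Derivation:
After op 1 (RCL M1): stack=[0] mem=[0,0,0,0]
After op 2 (push 9): stack=[0,9] mem=[0,0,0,0]
After op 3 (STO M2): stack=[0] mem=[0,0,9,0]
After op 4 (push 12): stack=[0,12] mem=[0,0,9,0]
After op 5 (RCL M2): stack=[0,12,9] mem=[0,0,9,0]
After op 6 (*): stack=[0,108] mem=[0,0,9,0]
After op 7 (STO M1): stack=[0] mem=[0,108,9,0]
After op 8 (push 7): stack=[0,7] mem=[0,108,9,0]
After op 9 (swap): stack=[7,0] mem=[0,108,9,0]
After op 10 (-): stack=[7] mem=[0,108,9,0]
After op 11 (dup): stack=[7,7] mem=[0,108,9,0]
After op 12 (swap): stack=[7,7] mem=[0,108,9,0]
After op 13 (push 19): stack=[7,7,19] mem=[0,108,9,0]
After op 14 (push 7): stack=[7,7,19,7] mem=[0,108,9,0]
After op 15 (STO M0): stack=[7,7,19] mem=[7,108,9,0]
After op 16 (push 5): stack=[7,7,19,5] mem=[7,108,9,0]
After op 17 (pop): stack=[7,7,19] mem=[7,108,9,0]
After op 18 (*): stack=[7,133] mem=[7,108,9,0]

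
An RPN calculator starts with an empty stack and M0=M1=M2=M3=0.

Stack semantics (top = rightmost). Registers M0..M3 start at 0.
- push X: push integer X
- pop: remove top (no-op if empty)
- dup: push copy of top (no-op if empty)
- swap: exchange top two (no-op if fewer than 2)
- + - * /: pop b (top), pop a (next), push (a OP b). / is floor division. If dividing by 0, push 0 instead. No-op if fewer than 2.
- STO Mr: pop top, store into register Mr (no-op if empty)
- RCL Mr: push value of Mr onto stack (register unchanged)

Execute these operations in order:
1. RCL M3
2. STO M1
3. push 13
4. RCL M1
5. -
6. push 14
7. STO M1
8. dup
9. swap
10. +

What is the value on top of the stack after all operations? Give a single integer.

After op 1 (RCL M3): stack=[0] mem=[0,0,0,0]
After op 2 (STO M1): stack=[empty] mem=[0,0,0,0]
After op 3 (push 13): stack=[13] mem=[0,0,0,0]
After op 4 (RCL M1): stack=[13,0] mem=[0,0,0,0]
After op 5 (-): stack=[13] mem=[0,0,0,0]
After op 6 (push 14): stack=[13,14] mem=[0,0,0,0]
After op 7 (STO M1): stack=[13] mem=[0,14,0,0]
After op 8 (dup): stack=[13,13] mem=[0,14,0,0]
After op 9 (swap): stack=[13,13] mem=[0,14,0,0]
After op 10 (+): stack=[26] mem=[0,14,0,0]

Answer: 26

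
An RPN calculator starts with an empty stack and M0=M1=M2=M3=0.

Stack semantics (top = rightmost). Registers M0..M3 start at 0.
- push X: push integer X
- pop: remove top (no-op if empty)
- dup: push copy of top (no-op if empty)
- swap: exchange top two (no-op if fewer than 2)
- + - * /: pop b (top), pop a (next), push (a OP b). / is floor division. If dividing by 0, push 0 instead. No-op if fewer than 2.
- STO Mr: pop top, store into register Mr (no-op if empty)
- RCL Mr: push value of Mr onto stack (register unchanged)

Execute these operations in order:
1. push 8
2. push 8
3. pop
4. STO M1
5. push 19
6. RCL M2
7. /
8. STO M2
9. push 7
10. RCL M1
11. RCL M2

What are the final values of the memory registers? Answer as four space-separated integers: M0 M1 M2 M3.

Answer: 0 8 0 0

Derivation:
After op 1 (push 8): stack=[8] mem=[0,0,0,0]
After op 2 (push 8): stack=[8,8] mem=[0,0,0,0]
After op 3 (pop): stack=[8] mem=[0,0,0,0]
After op 4 (STO M1): stack=[empty] mem=[0,8,0,0]
After op 5 (push 19): stack=[19] mem=[0,8,0,0]
After op 6 (RCL M2): stack=[19,0] mem=[0,8,0,0]
After op 7 (/): stack=[0] mem=[0,8,0,0]
After op 8 (STO M2): stack=[empty] mem=[0,8,0,0]
After op 9 (push 7): stack=[7] mem=[0,8,0,0]
After op 10 (RCL M1): stack=[7,8] mem=[0,8,0,0]
After op 11 (RCL M2): stack=[7,8,0] mem=[0,8,0,0]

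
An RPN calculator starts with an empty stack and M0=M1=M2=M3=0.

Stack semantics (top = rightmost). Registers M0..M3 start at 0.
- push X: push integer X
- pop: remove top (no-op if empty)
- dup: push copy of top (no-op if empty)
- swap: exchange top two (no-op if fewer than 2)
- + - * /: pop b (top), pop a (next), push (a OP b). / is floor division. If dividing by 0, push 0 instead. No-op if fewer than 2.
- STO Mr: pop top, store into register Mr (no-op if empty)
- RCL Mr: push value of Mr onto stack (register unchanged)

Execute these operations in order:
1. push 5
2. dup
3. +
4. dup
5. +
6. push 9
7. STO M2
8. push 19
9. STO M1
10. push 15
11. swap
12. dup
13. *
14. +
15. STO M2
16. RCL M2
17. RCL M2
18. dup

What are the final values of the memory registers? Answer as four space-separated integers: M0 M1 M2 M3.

Answer: 0 19 415 0

Derivation:
After op 1 (push 5): stack=[5] mem=[0,0,0,0]
After op 2 (dup): stack=[5,5] mem=[0,0,0,0]
After op 3 (+): stack=[10] mem=[0,0,0,0]
After op 4 (dup): stack=[10,10] mem=[0,0,0,0]
After op 5 (+): stack=[20] mem=[0,0,0,0]
After op 6 (push 9): stack=[20,9] mem=[0,0,0,0]
After op 7 (STO M2): stack=[20] mem=[0,0,9,0]
After op 8 (push 19): stack=[20,19] mem=[0,0,9,0]
After op 9 (STO M1): stack=[20] mem=[0,19,9,0]
After op 10 (push 15): stack=[20,15] mem=[0,19,9,0]
After op 11 (swap): stack=[15,20] mem=[0,19,9,0]
After op 12 (dup): stack=[15,20,20] mem=[0,19,9,0]
After op 13 (*): stack=[15,400] mem=[0,19,9,0]
After op 14 (+): stack=[415] mem=[0,19,9,0]
After op 15 (STO M2): stack=[empty] mem=[0,19,415,0]
After op 16 (RCL M2): stack=[415] mem=[0,19,415,0]
After op 17 (RCL M2): stack=[415,415] mem=[0,19,415,0]
After op 18 (dup): stack=[415,415,415] mem=[0,19,415,0]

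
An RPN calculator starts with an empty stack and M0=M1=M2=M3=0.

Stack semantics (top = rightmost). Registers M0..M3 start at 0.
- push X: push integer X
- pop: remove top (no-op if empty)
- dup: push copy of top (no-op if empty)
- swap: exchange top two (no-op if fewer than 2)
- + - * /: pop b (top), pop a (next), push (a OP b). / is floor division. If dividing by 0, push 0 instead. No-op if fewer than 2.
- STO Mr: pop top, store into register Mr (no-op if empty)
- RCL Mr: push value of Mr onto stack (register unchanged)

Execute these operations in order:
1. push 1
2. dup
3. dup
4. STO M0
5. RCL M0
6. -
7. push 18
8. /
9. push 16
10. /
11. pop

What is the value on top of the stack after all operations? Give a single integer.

After op 1 (push 1): stack=[1] mem=[0,0,0,0]
After op 2 (dup): stack=[1,1] mem=[0,0,0,0]
After op 3 (dup): stack=[1,1,1] mem=[0,0,0,0]
After op 4 (STO M0): stack=[1,1] mem=[1,0,0,0]
After op 5 (RCL M0): stack=[1,1,1] mem=[1,0,0,0]
After op 6 (-): stack=[1,0] mem=[1,0,0,0]
After op 7 (push 18): stack=[1,0,18] mem=[1,0,0,0]
After op 8 (/): stack=[1,0] mem=[1,0,0,0]
After op 9 (push 16): stack=[1,0,16] mem=[1,0,0,0]
After op 10 (/): stack=[1,0] mem=[1,0,0,0]
After op 11 (pop): stack=[1] mem=[1,0,0,0]

Answer: 1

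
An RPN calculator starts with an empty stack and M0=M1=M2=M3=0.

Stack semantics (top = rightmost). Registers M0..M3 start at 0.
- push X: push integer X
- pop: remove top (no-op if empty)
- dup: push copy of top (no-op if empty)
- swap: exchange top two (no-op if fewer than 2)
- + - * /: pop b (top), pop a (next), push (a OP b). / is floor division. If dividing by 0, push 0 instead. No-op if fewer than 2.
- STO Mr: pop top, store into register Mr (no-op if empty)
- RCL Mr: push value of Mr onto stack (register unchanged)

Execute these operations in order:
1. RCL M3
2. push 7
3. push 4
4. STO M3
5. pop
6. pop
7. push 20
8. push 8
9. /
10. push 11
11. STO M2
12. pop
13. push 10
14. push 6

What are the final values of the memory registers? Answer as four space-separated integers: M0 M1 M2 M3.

After op 1 (RCL M3): stack=[0] mem=[0,0,0,0]
After op 2 (push 7): stack=[0,7] mem=[0,0,0,0]
After op 3 (push 4): stack=[0,7,4] mem=[0,0,0,0]
After op 4 (STO M3): stack=[0,7] mem=[0,0,0,4]
After op 5 (pop): stack=[0] mem=[0,0,0,4]
After op 6 (pop): stack=[empty] mem=[0,0,0,4]
After op 7 (push 20): stack=[20] mem=[0,0,0,4]
After op 8 (push 8): stack=[20,8] mem=[0,0,0,4]
After op 9 (/): stack=[2] mem=[0,0,0,4]
After op 10 (push 11): stack=[2,11] mem=[0,0,0,4]
After op 11 (STO M2): stack=[2] mem=[0,0,11,4]
After op 12 (pop): stack=[empty] mem=[0,0,11,4]
After op 13 (push 10): stack=[10] mem=[0,0,11,4]
After op 14 (push 6): stack=[10,6] mem=[0,0,11,4]

Answer: 0 0 11 4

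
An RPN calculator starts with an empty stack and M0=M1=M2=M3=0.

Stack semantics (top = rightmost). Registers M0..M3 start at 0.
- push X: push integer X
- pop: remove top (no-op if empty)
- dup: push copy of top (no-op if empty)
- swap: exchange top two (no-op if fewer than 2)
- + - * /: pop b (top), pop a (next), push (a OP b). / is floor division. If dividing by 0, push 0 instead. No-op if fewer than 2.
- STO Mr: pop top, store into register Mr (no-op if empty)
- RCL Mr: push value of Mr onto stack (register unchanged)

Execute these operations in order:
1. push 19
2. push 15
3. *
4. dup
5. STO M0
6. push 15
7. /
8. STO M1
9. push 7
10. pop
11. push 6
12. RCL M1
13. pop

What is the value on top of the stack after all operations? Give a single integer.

After op 1 (push 19): stack=[19] mem=[0,0,0,0]
After op 2 (push 15): stack=[19,15] mem=[0,0,0,0]
After op 3 (*): stack=[285] mem=[0,0,0,0]
After op 4 (dup): stack=[285,285] mem=[0,0,0,0]
After op 5 (STO M0): stack=[285] mem=[285,0,0,0]
After op 6 (push 15): stack=[285,15] mem=[285,0,0,0]
After op 7 (/): stack=[19] mem=[285,0,0,0]
After op 8 (STO M1): stack=[empty] mem=[285,19,0,0]
After op 9 (push 7): stack=[7] mem=[285,19,0,0]
After op 10 (pop): stack=[empty] mem=[285,19,0,0]
After op 11 (push 6): stack=[6] mem=[285,19,0,0]
After op 12 (RCL M1): stack=[6,19] mem=[285,19,0,0]
After op 13 (pop): stack=[6] mem=[285,19,0,0]

Answer: 6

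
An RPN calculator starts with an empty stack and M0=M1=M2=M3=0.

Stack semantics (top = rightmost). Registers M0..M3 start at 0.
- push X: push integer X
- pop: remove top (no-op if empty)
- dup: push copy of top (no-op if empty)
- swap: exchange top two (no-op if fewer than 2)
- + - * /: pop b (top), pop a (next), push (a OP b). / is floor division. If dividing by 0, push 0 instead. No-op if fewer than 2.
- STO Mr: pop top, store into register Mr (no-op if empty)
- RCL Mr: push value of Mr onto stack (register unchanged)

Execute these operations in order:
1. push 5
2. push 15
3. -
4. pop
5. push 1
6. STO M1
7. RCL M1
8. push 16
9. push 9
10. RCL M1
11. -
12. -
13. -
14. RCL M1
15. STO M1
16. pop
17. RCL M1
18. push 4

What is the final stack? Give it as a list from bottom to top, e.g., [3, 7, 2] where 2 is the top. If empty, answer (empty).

After op 1 (push 5): stack=[5] mem=[0,0,0,0]
After op 2 (push 15): stack=[5,15] mem=[0,0,0,0]
After op 3 (-): stack=[-10] mem=[0,0,0,0]
After op 4 (pop): stack=[empty] mem=[0,0,0,0]
After op 5 (push 1): stack=[1] mem=[0,0,0,0]
After op 6 (STO M1): stack=[empty] mem=[0,1,0,0]
After op 7 (RCL M1): stack=[1] mem=[0,1,0,0]
After op 8 (push 16): stack=[1,16] mem=[0,1,0,0]
After op 9 (push 9): stack=[1,16,9] mem=[0,1,0,0]
After op 10 (RCL M1): stack=[1,16,9,1] mem=[0,1,0,0]
After op 11 (-): stack=[1,16,8] mem=[0,1,0,0]
After op 12 (-): stack=[1,8] mem=[0,1,0,0]
After op 13 (-): stack=[-7] mem=[0,1,0,0]
After op 14 (RCL M1): stack=[-7,1] mem=[0,1,0,0]
After op 15 (STO M1): stack=[-7] mem=[0,1,0,0]
After op 16 (pop): stack=[empty] mem=[0,1,0,0]
After op 17 (RCL M1): stack=[1] mem=[0,1,0,0]
After op 18 (push 4): stack=[1,4] mem=[0,1,0,0]

Answer: [1, 4]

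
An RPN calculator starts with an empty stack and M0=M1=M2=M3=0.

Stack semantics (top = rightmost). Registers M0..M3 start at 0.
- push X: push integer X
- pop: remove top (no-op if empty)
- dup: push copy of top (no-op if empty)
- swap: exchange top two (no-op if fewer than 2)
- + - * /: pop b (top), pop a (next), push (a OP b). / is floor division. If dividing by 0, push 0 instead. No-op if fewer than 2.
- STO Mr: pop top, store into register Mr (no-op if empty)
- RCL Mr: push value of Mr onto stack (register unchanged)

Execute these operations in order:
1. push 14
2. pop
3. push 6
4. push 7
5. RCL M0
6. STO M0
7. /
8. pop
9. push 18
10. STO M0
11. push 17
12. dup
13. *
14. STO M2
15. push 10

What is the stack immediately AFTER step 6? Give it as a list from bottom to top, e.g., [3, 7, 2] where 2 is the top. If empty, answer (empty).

After op 1 (push 14): stack=[14] mem=[0,0,0,0]
After op 2 (pop): stack=[empty] mem=[0,0,0,0]
After op 3 (push 6): stack=[6] mem=[0,0,0,0]
After op 4 (push 7): stack=[6,7] mem=[0,0,0,0]
After op 5 (RCL M0): stack=[6,7,0] mem=[0,0,0,0]
After op 6 (STO M0): stack=[6,7] mem=[0,0,0,0]

[6, 7]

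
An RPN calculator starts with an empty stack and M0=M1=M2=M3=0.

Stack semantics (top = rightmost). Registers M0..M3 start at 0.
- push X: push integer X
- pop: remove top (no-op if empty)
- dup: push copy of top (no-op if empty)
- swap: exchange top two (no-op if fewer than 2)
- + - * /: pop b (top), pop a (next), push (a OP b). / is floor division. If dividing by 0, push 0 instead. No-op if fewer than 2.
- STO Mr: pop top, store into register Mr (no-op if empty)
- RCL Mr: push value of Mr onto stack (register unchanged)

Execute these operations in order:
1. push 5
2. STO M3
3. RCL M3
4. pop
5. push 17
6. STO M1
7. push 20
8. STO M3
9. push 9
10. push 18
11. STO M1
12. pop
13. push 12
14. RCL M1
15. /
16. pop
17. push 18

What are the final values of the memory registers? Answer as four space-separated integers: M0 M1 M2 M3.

Answer: 0 18 0 20

Derivation:
After op 1 (push 5): stack=[5] mem=[0,0,0,0]
After op 2 (STO M3): stack=[empty] mem=[0,0,0,5]
After op 3 (RCL M3): stack=[5] mem=[0,0,0,5]
After op 4 (pop): stack=[empty] mem=[0,0,0,5]
After op 5 (push 17): stack=[17] mem=[0,0,0,5]
After op 6 (STO M1): stack=[empty] mem=[0,17,0,5]
After op 7 (push 20): stack=[20] mem=[0,17,0,5]
After op 8 (STO M3): stack=[empty] mem=[0,17,0,20]
After op 9 (push 9): stack=[9] mem=[0,17,0,20]
After op 10 (push 18): stack=[9,18] mem=[0,17,0,20]
After op 11 (STO M1): stack=[9] mem=[0,18,0,20]
After op 12 (pop): stack=[empty] mem=[0,18,0,20]
After op 13 (push 12): stack=[12] mem=[0,18,0,20]
After op 14 (RCL M1): stack=[12,18] mem=[0,18,0,20]
After op 15 (/): stack=[0] mem=[0,18,0,20]
After op 16 (pop): stack=[empty] mem=[0,18,0,20]
After op 17 (push 18): stack=[18] mem=[0,18,0,20]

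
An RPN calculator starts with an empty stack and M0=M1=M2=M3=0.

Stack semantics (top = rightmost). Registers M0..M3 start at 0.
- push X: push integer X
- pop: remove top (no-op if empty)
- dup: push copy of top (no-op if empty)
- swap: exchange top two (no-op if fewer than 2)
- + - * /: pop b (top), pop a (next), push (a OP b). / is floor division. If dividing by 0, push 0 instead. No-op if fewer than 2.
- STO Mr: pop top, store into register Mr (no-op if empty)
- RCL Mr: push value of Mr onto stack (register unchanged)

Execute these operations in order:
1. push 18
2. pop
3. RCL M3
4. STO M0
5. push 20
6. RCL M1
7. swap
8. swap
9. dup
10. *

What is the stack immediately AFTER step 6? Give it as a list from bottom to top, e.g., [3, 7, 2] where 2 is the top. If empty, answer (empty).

After op 1 (push 18): stack=[18] mem=[0,0,0,0]
After op 2 (pop): stack=[empty] mem=[0,0,0,0]
After op 3 (RCL M3): stack=[0] mem=[0,0,0,0]
After op 4 (STO M0): stack=[empty] mem=[0,0,0,0]
After op 5 (push 20): stack=[20] mem=[0,0,0,0]
After op 6 (RCL M1): stack=[20,0] mem=[0,0,0,0]

[20, 0]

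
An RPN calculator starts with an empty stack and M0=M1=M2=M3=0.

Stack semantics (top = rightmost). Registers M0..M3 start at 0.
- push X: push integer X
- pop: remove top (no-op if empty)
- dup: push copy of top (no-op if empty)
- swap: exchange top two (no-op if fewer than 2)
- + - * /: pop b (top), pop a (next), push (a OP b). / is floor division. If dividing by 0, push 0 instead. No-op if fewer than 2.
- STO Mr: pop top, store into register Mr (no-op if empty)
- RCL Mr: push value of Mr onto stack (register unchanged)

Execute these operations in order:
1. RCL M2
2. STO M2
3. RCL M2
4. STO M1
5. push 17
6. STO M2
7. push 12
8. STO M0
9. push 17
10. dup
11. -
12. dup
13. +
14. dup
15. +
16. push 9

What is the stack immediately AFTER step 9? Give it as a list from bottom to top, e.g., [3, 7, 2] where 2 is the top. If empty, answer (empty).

After op 1 (RCL M2): stack=[0] mem=[0,0,0,0]
After op 2 (STO M2): stack=[empty] mem=[0,0,0,0]
After op 3 (RCL M2): stack=[0] mem=[0,0,0,0]
After op 4 (STO M1): stack=[empty] mem=[0,0,0,0]
After op 5 (push 17): stack=[17] mem=[0,0,0,0]
After op 6 (STO M2): stack=[empty] mem=[0,0,17,0]
After op 7 (push 12): stack=[12] mem=[0,0,17,0]
After op 8 (STO M0): stack=[empty] mem=[12,0,17,0]
After op 9 (push 17): stack=[17] mem=[12,0,17,0]

[17]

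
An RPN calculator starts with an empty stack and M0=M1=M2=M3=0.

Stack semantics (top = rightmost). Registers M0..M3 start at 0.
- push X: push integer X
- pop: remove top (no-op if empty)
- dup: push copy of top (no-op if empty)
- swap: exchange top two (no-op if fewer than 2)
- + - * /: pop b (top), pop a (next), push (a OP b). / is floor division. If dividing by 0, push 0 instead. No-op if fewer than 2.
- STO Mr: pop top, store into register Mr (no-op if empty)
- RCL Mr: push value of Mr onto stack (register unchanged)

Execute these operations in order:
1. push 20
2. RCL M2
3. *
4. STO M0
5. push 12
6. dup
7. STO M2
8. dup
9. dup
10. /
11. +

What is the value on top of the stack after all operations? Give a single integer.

After op 1 (push 20): stack=[20] mem=[0,0,0,0]
After op 2 (RCL M2): stack=[20,0] mem=[0,0,0,0]
After op 3 (*): stack=[0] mem=[0,0,0,0]
After op 4 (STO M0): stack=[empty] mem=[0,0,0,0]
After op 5 (push 12): stack=[12] mem=[0,0,0,0]
After op 6 (dup): stack=[12,12] mem=[0,0,0,0]
After op 7 (STO M2): stack=[12] mem=[0,0,12,0]
After op 8 (dup): stack=[12,12] mem=[0,0,12,0]
After op 9 (dup): stack=[12,12,12] mem=[0,0,12,0]
After op 10 (/): stack=[12,1] mem=[0,0,12,0]
After op 11 (+): stack=[13] mem=[0,0,12,0]

Answer: 13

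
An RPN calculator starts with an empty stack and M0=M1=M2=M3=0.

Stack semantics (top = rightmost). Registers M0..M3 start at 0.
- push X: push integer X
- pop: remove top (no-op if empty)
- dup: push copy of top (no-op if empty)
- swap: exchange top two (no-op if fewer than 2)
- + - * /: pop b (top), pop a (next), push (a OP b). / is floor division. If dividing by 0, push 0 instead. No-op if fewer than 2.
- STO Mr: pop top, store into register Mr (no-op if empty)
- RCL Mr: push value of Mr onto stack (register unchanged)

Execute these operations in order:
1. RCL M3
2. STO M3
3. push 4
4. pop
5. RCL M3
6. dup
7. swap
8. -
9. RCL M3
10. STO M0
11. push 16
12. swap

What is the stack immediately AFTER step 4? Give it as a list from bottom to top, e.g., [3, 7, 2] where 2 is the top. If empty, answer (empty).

After op 1 (RCL M3): stack=[0] mem=[0,0,0,0]
After op 2 (STO M3): stack=[empty] mem=[0,0,0,0]
After op 3 (push 4): stack=[4] mem=[0,0,0,0]
After op 4 (pop): stack=[empty] mem=[0,0,0,0]

(empty)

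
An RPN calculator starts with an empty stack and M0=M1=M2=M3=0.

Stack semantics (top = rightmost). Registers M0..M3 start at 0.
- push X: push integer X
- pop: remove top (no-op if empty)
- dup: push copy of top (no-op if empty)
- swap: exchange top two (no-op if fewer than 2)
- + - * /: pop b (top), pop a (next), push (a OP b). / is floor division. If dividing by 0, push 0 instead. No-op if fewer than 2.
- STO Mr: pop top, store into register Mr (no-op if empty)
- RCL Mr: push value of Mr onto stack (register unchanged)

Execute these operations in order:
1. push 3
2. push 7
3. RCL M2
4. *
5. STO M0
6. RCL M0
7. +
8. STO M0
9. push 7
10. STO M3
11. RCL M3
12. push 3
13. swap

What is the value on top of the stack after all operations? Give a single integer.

Answer: 7

Derivation:
After op 1 (push 3): stack=[3] mem=[0,0,0,0]
After op 2 (push 7): stack=[3,7] mem=[0,0,0,0]
After op 3 (RCL M2): stack=[3,7,0] mem=[0,0,0,0]
After op 4 (*): stack=[3,0] mem=[0,0,0,0]
After op 5 (STO M0): stack=[3] mem=[0,0,0,0]
After op 6 (RCL M0): stack=[3,0] mem=[0,0,0,0]
After op 7 (+): stack=[3] mem=[0,0,0,0]
After op 8 (STO M0): stack=[empty] mem=[3,0,0,0]
After op 9 (push 7): stack=[7] mem=[3,0,0,0]
After op 10 (STO M3): stack=[empty] mem=[3,0,0,7]
After op 11 (RCL M3): stack=[7] mem=[3,0,0,7]
After op 12 (push 3): stack=[7,3] mem=[3,0,0,7]
After op 13 (swap): stack=[3,7] mem=[3,0,0,7]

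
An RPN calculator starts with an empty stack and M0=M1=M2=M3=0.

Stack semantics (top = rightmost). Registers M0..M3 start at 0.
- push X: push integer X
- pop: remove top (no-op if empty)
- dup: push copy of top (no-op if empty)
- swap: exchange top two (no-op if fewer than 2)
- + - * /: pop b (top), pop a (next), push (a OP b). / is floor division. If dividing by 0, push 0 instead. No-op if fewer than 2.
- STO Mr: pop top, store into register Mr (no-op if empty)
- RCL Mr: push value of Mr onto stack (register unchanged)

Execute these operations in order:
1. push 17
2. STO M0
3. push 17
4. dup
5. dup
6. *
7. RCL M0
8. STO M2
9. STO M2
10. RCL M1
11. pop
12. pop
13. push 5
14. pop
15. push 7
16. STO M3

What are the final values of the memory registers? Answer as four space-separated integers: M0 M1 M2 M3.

After op 1 (push 17): stack=[17] mem=[0,0,0,0]
After op 2 (STO M0): stack=[empty] mem=[17,0,0,0]
After op 3 (push 17): stack=[17] mem=[17,0,0,0]
After op 4 (dup): stack=[17,17] mem=[17,0,0,0]
After op 5 (dup): stack=[17,17,17] mem=[17,0,0,0]
After op 6 (*): stack=[17,289] mem=[17,0,0,0]
After op 7 (RCL M0): stack=[17,289,17] mem=[17,0,0,0]
After op 8 (STO M2): stack=[17,289] mem=[17,0,17,0]
After op 9 (STO M2): stack=[17] mem=[17,0,289,0]
After op 10 (RCL M1): stack=[17,0] mem=[17,0,289,0]
After op 11 (pop): stack=[17] mem=[17,0,289,0]
After op 12 (pop): stack=[empty] mem=[17,0,289,0]
After op 13 (push 5): stack=[5] mem=[17,0,289,0]
After op 14 (pop): stack=[empty] mem=[17,0,289,0]
After op 15 (push 7): stack=[7] mem=[17,0,289,0]
After op 16 (STO M3): stack=[empty] mem=[17,0,289,7]

Answer: 17 0 289 7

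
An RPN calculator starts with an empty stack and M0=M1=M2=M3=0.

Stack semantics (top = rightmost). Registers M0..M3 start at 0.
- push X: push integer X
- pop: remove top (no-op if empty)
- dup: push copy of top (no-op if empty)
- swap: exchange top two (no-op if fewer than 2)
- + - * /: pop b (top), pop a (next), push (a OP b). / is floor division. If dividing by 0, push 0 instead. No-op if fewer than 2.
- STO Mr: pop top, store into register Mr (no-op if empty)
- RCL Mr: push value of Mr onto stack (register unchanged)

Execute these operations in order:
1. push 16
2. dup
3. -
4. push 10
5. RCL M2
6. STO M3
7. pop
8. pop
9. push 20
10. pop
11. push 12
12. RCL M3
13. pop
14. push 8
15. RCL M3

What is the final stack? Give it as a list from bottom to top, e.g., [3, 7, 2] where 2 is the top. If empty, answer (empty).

Answer: [12, 8, 0]

Derivation:
After op 1 (push 16): stack=[16] mem=[0,0,0,0]
After op 2 (dup): stack=[16,16] mem=[0,0,0,0]
After op 3 (-): stack=[0] mem=[0,0,0,0]
After op 4 (push 10): stack=[0,10] mem=[0,0,0,0]
After op 5 (RCL M2): stack=[0,10,0] mem=[0,0,0,0]
After op 6 (STO M3): stack=[0,10] mem=[0,0,0,0]
After op 7 (pop): stack=[0] mem=[0,0,0,0]
After op 8 (pop): stack=[empty] mem=[0,0,0,0]
After op 9 (push 20): stack=[20] mem=[0,0,0,0]
After op 10 (pop): stack=[empty] mem=[0,0,0,0]
After op 11 (push 12): stack=[12] mem=[0,0,0,0]
After op 12 (RCL M3): stack=[12,0] mem=[0,0,0,0]
After op 13 (pop): stack=[12] mem=[0,0,0,0]
After op 14 (push 8): stack=[12,8] mem=[0,0,0,0]
After op 15 (RCL M3): stack=[12,8,0] mem=[0,0,0,0]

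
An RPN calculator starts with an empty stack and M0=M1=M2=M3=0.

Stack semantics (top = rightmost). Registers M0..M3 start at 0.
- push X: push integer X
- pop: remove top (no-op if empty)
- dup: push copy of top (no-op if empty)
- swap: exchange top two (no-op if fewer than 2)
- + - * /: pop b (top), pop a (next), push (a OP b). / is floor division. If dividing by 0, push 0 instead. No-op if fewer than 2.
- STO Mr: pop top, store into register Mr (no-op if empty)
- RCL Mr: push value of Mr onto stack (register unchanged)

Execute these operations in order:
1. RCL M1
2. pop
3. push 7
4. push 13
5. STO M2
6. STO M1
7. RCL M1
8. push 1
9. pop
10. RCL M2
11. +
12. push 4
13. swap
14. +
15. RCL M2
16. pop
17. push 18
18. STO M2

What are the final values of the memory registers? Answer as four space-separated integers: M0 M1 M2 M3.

After op 1 (RCL M1): stack=[0] mem=[0,0,0,0]
After op 2 (pop): stack=[empty] mem=[0,0,0,0]
After op 3 (push 7): stack=[7] mem=[0,0,0,0]
After op 4 (push 13): stack=[7,13] mem=[0,0,0,0]
After op 5 (STO M2): stack=[7] mem=[0,0,13,0]
After op 6 (STO M1): stack=[empty] mem=[0,7,13,0]
After op 7 (RCL M1): stack=[7] mem=[0,7,13,0]
After op 8 (push 1): stack=[7,1] mem=[0,7,13,0]
After op 9 (pop): stack=[7] mem=[0,7,13,0]
After op 10 (RCL M2): stack=[7,13] mem=[0,7,13,0]
After op 11 (+): stack=[20] mem=[0,7,13,0]
After op 12 (push 4): stack=[20,4] mem=[0,7,13,0]
After op 13 (swap): stack=[4,20] mem=[0,7,13,0]
After op 14 (+): stack=[24] mem=[0,7,13,0]
After op 15 (RCL M2): stack=[24,13] mem=[0,7,13,0]
After op 16 (pop): stack=[24] mem=[0,7,13,0]
After op 17 (push 18): stack=[24,18] mem=[0,7,13,0]
After op 18 (STO M2): stack=[24] mem=[0,7,18,0]

Answer: 0 7 18 0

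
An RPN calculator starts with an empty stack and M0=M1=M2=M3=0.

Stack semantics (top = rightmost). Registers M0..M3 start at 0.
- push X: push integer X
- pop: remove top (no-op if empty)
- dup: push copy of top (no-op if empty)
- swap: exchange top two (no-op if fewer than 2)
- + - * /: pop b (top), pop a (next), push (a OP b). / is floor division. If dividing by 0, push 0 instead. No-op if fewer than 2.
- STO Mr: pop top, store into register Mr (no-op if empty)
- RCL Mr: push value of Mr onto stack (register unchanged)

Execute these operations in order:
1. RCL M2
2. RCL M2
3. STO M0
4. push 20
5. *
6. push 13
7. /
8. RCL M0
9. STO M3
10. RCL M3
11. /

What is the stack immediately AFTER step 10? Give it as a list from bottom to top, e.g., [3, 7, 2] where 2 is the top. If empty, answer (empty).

After op 1 (RCL M2): stack=[0] mem=[0,0,0,0]
After op 2 (RCL M2): stack=[0,0] mem=[0,0,0,0]
After op 3 (STO M0): stack=[0] mem=[0,0,0,0]
After op 4 (push 20): stack=[0,20] mem=[0,0,0,0]
After op 5 (*): stack=[0] mem=[0,0,0,0]
After op 6 (push 13): stack=[0,13] mem=[0,0,0,0]
After op 7 (/): stack=[0] mem=[0,0,0,0]
After op 8 (RCL M0): stack=[0,0] mem=[0,0,0,0]
After op 9 (STO M3): stack=[0] mem=[0,0,0,0]
After op 10 (RCL M3): stack=[0,0] mem=[0,0,0,0]

[0, 0]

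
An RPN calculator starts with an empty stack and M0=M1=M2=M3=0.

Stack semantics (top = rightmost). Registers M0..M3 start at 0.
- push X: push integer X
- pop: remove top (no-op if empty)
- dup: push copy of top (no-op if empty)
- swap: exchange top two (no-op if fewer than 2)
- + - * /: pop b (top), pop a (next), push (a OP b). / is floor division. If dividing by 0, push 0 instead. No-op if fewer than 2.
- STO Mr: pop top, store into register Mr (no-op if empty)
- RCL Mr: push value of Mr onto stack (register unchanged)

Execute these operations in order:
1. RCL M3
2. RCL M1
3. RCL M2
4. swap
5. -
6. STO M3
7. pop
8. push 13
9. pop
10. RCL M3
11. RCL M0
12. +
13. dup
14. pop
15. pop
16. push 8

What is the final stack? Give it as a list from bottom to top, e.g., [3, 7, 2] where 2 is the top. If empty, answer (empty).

Answer: [8]

Derivation:
After op 1 (RCL M3): stack=[0] mem=[0,0,0,0]
After op 2 (RCL M1): stack=[0,0] mem=[0,0,0,0]
After op 3 (RCL M2): stack=[0,0,0] mem=[0,0,0,0]
After op 4 (swap): stack=[0,0,0] mem=[0,0,0,0]
After op 5 (-): stack=[0,0] mem=[0,0,0,0]
After op 6 (STO M3): stack=[0] mem=[0,0,0,0]
After op 7 (pop): stack=[empty] mem=[0,0,0,0]
After op 8 (push 13): stack=[13] mem=[0,0,0,0]
After op 9 (pop): stack=[empty] mem=[0,0,0,0]
After op 10 (RCL M3): stack=[0] mem=[0,0,0,0]
After op 11 (RCL M0): stack=[0,0] mem=[0,0,0,0]
After op 12 (+): stack=[0] mem=[0,0,0,0]
After op 13 (dup): stack=[0,0] mem=[0,0,0,0]
After op 14 (pop): stack=[0] mem=[0,0,0,0]
After op 15 (pop): stack=[empty] mem=[0,0,0,0]
After op 16 (push 8): stack=[8] mem=[0,0,0,0]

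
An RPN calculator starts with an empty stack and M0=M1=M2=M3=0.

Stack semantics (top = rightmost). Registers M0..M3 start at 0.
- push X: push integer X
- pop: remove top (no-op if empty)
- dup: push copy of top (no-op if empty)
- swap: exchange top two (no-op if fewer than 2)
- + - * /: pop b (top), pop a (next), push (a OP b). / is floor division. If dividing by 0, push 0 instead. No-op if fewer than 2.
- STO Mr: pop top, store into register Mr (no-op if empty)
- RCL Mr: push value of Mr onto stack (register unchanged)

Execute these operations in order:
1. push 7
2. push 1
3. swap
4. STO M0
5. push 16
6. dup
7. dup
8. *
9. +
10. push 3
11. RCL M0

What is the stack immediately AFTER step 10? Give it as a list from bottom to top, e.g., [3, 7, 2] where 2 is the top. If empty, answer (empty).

After op 1 (push 7): stack=[7] mem=[0,0,0,0]
After op 2 (push 1): stack=[7,1] mem=[0,0,0,0]
After op 3 (swap): stack=[1,7] mem=[0,0,0,0]
After op 4 (STO M0): stack=[1] mem=[7,0,0,0]
After op 5 (push 16): stack=[1,16] mem=[7,0,0,0]
After op 6 (dup): stack=[1,16,16] mem=[7,0,0,0]
After op 7 (dup): stack=[1,16,16,16] mem=[7,0,0,0]
After op 8 (*): stack=[1,16,256] mem=[7,0,0,0]
After op 9 (+): stack=[1,272] mem=[7,0,0,0]
After op 10 (push 3): stack=[1,272,3] mem=[7,0,0,0]

[1, 272, 3]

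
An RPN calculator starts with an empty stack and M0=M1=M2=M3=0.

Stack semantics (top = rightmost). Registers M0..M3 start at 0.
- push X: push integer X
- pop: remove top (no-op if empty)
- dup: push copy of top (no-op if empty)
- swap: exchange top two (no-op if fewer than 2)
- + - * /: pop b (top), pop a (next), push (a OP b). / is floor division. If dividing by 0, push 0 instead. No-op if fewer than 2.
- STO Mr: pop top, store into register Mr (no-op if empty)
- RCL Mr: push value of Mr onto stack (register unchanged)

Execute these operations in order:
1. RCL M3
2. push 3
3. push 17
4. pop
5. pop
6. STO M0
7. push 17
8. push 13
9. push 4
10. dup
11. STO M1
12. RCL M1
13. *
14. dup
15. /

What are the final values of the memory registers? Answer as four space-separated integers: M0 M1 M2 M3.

Answer: 0 4 0 0

Derivation:
After op 1 (RCL M3): stack=[0] mem=[0,0,0,0]
After op 2 (push 3): stack=[0,3] mem=[0,0,0,0]
After op 3 (push 17): stack=[0,3,17] mem=[0,0,0,0]
After op 4 (pop): stack=[0,3] mem=[0,0,0,0]
After op 5 (pop): stack=[0] mem=[0,0,0,0]
After op 6 (STO M0): stack=[empty] mem=[0,0,0,0]
After op 7 (push 17): stack=[17] mem=[0,0,0,0]
After op 8 (push 13): stack=[17,13] mem=[0,0,0,0]
After op 9 (push 4): stack=[17,13,4] mem=[0,0,0,0]
After op 10 (dup): stack=[17,13,4,4] mem=[0,0,0,0]
After op 11 (STO M1): stack=[17,13,4] mem=[0,4,0,0]
After op 12 (RCL M1): stack=[17,13,4,4] mem=[0,4,0,0]
After op 13 (*): stack=[17,13,16] mem=[0,4,0,0]
After op 14 (dup): stack=[17,13,16,16] mem=[0,4,0,0]
After op 15 (/): stack=[17,13,1] mem=[0,4,0,0]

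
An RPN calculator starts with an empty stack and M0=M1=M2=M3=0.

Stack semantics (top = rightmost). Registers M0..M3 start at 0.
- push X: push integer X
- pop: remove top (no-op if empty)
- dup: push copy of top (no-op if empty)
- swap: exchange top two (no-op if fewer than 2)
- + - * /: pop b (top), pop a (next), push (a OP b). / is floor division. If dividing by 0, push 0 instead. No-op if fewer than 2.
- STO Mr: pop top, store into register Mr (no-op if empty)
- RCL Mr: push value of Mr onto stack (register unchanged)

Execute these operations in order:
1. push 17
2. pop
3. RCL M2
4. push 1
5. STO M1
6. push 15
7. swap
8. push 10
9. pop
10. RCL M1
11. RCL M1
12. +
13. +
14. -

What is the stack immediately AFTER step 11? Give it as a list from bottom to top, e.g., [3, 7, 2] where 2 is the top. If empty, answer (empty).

After op 1 (push 17): stack=[17] mem=[0,0,0,0]
After op 2 (pop): stack=[empty] mem=[0,0,0,0]
After op 3 (RCL M2): stack=[0] mem=[0,0,0,0]
After op 4 (push 1): stack=[0,1] mem=[0,0,0,0]
After op 5 (STO M1): stack=[0] mem=[0,1,0,0]
After op 6 (push 15): stack=[0,15] mem=[0,1,0,0]
After op 7 (swap): stack=[15,0] mem=[0,1,0,0]
After op 8 (push 10): stack=[15,0,10] mem=[0,1,0,0]
After op 9 (pop): stack=[15,0] mem=[0,1,0,0]
After op 10 (RCL M1): stack=[15,0,1] mem=[0,1,0,0]
After op 11 (RCL M1): stack=[15,0,1,1] mem=[0,1,0,0]

[15, 0, 1, 1]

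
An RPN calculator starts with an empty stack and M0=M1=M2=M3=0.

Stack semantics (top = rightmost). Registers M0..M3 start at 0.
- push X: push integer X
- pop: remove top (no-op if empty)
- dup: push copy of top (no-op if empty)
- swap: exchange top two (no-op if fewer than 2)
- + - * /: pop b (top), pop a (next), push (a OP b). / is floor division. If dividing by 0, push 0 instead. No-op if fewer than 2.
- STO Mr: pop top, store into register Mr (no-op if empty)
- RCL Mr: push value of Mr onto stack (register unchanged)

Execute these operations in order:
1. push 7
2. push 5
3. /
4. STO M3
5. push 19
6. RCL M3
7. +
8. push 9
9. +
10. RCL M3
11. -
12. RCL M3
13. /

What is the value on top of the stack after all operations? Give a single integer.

After op 1 (push 7): stack=[7] mem=[0,0,0,0]
After op 2 (push 5): stack=[7,5] mem=[0,0,0,0]
After op 3 (/): stack=[1] mem=[0,0,0,0]
After op 4 (STO M3): stack=[empty] mem=[0,0,0,1]
After op 5 (push 19): stack=[19] mem=[0,0,0,1]
After op 6 (RCL M3): stack=[19,1] mem=[0,0,0,1]
After op 7 (+): stack=[20] mem=[0,0,0,1]
After op 8 (push 9): stack=[20,9] mem=[0,0,0,1]
After op 9 (+): stack=[29] mem=[0,0,0,1]
After op 10 (RCL M3): stack=[29,1] mem=[0,0,0,1]
After op 11 (-): stack=[28] mem=[0,0,0,1]
After op 12 (RCL M3): stack=[28,1] mem=[0,0,0,1]
After op 13 (/): stack=[28] mem=[0,0,0,1]

Answer: 28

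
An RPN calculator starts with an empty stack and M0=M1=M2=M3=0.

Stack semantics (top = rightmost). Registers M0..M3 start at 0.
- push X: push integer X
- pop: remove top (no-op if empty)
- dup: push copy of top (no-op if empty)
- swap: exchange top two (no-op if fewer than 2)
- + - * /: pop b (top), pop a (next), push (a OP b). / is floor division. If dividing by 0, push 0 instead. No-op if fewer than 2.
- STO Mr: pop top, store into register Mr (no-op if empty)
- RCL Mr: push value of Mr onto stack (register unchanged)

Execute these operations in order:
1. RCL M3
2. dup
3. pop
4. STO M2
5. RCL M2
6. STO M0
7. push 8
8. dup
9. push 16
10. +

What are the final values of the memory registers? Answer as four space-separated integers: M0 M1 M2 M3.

After op 1 (RCL M3): stack=[0] mem=[0,0,0,0]
After op 2 (dup): stack=[0,0] mem=[0,0,0,0]
After op 3 (pop): stack=[0] mem=[0,0,0,0]
After op 4 (STO M2): stack=[empty] mem=[0,0,0,0]
After op 5 (RCL M2): stack=[0] mem=[0,0,0,0]
After op 6 (STO M0): stack=[empty] mem=[0,0,0,0]
After op 7 (push 8): stack=[8] mem=[0,0,0,0]
After op 8 (dup): stack=[8,8] mem=[0,0,0,0]
After op 9 (push 16): stack=[8,8,16] mem=[0,0,0,0]
After op 10 (+): stack=[8,24] mem=[0,0,0,0]

Answer: 0 0 0 0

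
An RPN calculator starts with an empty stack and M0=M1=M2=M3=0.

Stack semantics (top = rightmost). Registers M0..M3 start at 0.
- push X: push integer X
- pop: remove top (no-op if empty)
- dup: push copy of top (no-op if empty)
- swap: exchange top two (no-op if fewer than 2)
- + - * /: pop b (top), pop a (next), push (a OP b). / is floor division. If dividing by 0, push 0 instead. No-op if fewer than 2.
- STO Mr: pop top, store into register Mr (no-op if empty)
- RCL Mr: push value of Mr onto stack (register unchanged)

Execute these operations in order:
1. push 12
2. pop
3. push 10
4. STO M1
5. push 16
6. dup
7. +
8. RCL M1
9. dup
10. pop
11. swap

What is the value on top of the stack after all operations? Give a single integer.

Answer: 32

Derivation:
After op 1 (push 12): stack=[12] mem=[0,0,0,0]
After op 2 (pop): stack=[empty] mem=[0,0,0,0]
After op 3 (push 10): stack=[10] mem=[0,0,0,0]
After op 4 (STO M1): stack=[empty] mem=[0,10,0,0]
After op 5 (push 16): stack=[16] mem=[0,10,0,0]
After op 6 (dup): stack=[16,16] mem=[0,10,0,0]
After op 7 (+): stack=[32] mem=[0,10,0,0]
After op 8 (RCL M1): stack=[32,10] mem=[0,10,0,0]
After op 9 (dup): stack=[32,10,10] mem=[0,10,0,0]
After op 10 (pop): stack=[32,10] mem=[0,10,0,0]
After op 11 (swap): stack=[10,32] mem=[0,10,0,0]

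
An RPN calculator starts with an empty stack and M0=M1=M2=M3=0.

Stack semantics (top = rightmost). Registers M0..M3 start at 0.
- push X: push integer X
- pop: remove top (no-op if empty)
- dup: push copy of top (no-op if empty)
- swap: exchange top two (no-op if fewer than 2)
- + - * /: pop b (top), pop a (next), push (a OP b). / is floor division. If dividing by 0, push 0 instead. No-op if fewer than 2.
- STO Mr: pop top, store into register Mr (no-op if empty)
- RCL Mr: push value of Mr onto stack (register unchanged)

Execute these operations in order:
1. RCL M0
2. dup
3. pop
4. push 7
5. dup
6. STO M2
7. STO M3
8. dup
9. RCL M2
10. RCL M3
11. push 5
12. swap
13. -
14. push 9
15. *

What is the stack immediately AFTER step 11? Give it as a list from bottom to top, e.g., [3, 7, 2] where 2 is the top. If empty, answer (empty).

After op 1 (RCL M0): stack=[0] mem=[0,0,0,0]
After op 2 (dup): stack=[0,0] mem=[0,0,0,0]
After op 3 (pop): stack=[0] mem=[0,0,0,0]
After op 4 (push 7): stack=[0,7] mem=[0,0,0,0]
After op 5 (dup): stack=[0,7,7] mem=[0,0,0,0]
After op 6 (STO M2): stack=[0,7] mem=[0,0,7,0]
After op 7 (STO M3): stack=[0] mem=[0,0,7,7]
After op 8 (dup): stack=[0,0] mem=[0,0,7,7]
After op 9 (RCL M2): stack=[0,0,7] mem=[0,0,7,7]
After op 10 (RCL M3): stack=[0,0,7,7] mem=[0,0,7,7]
After op 11 (push 5): stack=[0,0,7,7,5] mem=[0,0,7,7]

[0, 0, 7, 7, 5]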